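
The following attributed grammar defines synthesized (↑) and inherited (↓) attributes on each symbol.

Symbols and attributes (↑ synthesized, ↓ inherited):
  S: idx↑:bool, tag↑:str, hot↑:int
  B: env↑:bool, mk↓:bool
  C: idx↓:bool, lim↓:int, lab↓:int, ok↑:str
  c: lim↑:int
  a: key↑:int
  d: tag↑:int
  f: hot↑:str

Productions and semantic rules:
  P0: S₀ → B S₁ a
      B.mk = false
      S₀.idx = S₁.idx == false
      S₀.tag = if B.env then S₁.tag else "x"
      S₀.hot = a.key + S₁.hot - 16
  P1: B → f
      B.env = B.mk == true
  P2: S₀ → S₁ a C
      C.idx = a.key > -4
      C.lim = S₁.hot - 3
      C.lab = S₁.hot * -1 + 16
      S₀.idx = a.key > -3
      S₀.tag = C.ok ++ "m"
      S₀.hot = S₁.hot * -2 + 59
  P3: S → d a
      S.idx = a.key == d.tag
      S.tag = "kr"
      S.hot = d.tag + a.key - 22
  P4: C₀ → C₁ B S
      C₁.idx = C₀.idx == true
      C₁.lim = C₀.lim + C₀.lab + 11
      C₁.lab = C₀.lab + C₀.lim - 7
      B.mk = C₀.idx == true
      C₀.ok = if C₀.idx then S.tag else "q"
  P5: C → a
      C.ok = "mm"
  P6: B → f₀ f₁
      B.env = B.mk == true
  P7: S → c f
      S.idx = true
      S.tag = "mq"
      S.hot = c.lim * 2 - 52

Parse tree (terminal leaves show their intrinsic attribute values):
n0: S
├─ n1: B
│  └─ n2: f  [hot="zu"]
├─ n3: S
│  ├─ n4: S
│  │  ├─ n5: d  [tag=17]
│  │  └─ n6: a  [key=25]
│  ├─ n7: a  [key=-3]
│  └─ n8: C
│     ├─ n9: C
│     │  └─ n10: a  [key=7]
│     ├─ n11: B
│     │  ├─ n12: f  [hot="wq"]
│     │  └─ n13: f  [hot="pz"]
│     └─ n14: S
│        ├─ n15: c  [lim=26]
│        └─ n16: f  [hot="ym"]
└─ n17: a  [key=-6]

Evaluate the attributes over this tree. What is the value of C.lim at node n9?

1. n1.mk = false  [false]
2. n2.hot = "zu"  [terminal]
3. n1.env = false  [B.mk == true]
4. n5.tag = 17  [terminal]
5. n6.key = 25  [terminal]
6. n4.idx = false  [a.key == d.tag]
7. n4.tag = "kr"  ["kr"]
8. n4.hot = 20  [d.tag + a.key - 22]
9. n7.key = -3  [terminal]
10. n8.idx = true  [a.key > -4]
11. n8.lim = 17  [S₁.hot - 3]
12. n8.lab = -4  [S₁.hot * -1 + 16]
13. n9.idx = true  [C₀.idx == true]
14. n9.lim = 24  [C₀.lim + C₀.lab + 11]
15. n9.lab = 6  [C₀.lab + C₀.lim - 7]
16. n10.key = 7  [terminal]
17. n9.ok = "mm"  ["mm"]
18. n11.mk = true  [C₀.idx == true]
19. n12.hot = "wq"  [terminal]
20. n13.hot = "pz"  [terminal]
21. n11.env = true  [B.mk == true]
22. n15.lim = 26  [terminal]
23. n16.hot = "ym"  [terminal]
24. n14.idx = true  [true]
25. n14.tag = "mq"  ["mq"]
26. n14.hot = 0  [c.lim * 2 - 52]
27. n8.ok = "mq"  [if C₀.idx then S.tag else "q"]
28. n3.idx = false  [a.key > -3]
29. n3.tag = "mqm"  [C.ok ++ "m"]
30. n3.hot = 19  [S₁.hot * -2 + 59]
31. n17.key = -6  [terminal]
32. n0.idx = true  [S₁.idx == false]
33. n0.tag = "x"  [if B.env then S₁.tag else "x"]
34. n0.hot = -3  [a.key + S₁.hot - 16]

24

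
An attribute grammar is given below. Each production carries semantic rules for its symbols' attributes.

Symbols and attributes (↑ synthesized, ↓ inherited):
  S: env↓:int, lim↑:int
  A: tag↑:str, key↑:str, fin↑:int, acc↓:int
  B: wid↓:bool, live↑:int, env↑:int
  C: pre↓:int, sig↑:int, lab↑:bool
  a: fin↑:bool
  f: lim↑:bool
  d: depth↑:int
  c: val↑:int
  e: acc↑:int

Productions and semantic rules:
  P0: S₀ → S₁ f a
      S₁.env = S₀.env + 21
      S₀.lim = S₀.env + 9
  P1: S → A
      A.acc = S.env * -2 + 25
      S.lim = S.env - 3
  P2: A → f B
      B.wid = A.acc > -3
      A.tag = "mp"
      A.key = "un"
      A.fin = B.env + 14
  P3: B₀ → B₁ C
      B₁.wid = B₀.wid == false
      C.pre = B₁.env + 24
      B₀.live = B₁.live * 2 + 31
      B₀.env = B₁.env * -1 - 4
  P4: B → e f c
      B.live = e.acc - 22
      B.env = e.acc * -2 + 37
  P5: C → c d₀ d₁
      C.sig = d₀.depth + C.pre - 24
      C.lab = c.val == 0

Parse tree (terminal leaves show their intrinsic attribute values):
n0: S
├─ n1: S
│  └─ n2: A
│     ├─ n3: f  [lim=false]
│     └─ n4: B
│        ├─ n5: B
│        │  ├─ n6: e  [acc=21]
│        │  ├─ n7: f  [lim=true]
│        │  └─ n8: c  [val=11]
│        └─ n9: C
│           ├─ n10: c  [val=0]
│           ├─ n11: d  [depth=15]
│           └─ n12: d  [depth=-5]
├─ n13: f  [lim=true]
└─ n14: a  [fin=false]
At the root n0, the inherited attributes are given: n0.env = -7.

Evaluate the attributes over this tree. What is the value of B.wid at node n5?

1. n0.env = -7  [given at root]
2. n1.env = 14  [S₀.env + 21]
3. n2.acc = -3  [S.env * -2 + 25]
4. n3.lim = false  [terminal]
5. n4.wid = false  [A.acc > -3]
6. n5.wid = true  [B₀.wid == false]
7. n6.acc = 21  [terminal]
8. n7.lim = true  [terminal]
9. n8.val = 11  [terminal]
10. n5.live = -1  [e.acc - 22]
11. n5.env = -5  [e.acc * -2 + 37]
12. n9.pre = 19  [B₁.env + 24]
13. n10.val = 0  [terminal]
14. n11.depth = 15  [terminal]
15. n12.depth = -5  [terminal]
16. n9.sig = 10  [d₀.depth + C.pre - 24]
17. n9.lab = true  [c.val == 0]
18. n4.live = 29  [B₁.live * 2 + 31]
19. n4.env = 1  [B₁.env * -1 - 4]
20. n2.tag = "mp"  ["mp"]
21. n2.key = "un"  ["un"]
22. n2.fin = 15  [B.env + 14]
23. n1.lim = 11  [S.env - 3]
24. n13.lim = true  [terminal]
25. n14.fin = false  [terminal]
26. n0.lim = 2  [S₀.env + 9]

true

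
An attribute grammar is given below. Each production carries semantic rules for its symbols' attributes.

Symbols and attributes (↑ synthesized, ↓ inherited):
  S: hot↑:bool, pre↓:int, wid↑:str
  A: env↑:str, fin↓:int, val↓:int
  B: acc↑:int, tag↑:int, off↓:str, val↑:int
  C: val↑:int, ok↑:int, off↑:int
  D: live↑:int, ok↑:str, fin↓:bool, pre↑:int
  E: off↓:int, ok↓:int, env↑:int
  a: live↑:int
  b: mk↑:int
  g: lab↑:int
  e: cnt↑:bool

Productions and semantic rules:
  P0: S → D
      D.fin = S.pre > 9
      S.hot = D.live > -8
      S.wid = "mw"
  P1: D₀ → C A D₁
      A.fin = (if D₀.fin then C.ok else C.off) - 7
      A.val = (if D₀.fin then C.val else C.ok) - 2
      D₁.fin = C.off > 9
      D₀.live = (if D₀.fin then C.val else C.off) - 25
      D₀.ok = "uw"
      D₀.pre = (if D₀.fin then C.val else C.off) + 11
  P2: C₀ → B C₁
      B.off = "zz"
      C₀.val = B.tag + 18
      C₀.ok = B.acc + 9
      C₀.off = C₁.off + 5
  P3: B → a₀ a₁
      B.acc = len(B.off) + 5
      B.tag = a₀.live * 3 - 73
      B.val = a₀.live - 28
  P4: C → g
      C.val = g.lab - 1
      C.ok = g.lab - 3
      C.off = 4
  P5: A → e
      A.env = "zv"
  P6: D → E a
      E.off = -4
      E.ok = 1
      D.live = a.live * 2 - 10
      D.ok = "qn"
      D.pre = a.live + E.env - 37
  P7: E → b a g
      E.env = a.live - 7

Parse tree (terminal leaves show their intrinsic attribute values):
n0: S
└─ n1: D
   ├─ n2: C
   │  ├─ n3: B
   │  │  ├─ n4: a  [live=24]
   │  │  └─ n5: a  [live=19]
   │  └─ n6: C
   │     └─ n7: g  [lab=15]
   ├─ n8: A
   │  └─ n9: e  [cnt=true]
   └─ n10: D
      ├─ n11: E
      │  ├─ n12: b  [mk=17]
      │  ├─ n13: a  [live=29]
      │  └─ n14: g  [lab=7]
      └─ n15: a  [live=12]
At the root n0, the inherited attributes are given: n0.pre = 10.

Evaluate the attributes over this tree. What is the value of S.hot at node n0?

false

1. n0.pre = 10  [given at root]
2. n1.fin = true  [S.pre > 9]
3. n3.off = "zz"  ["zz"]
4. n4.live = 24  [terminal]
5. n5.live = 19  [terminal]
6. n3.acc = 7  [len(B.off) + 5]
7. n3.tag = -1  [a₀.live * 3 - 73]
8. n3.val = -4  [a₀.live - 28]
9. n7.lab = 15  [terminal]
10. n6.val = 14  [g.lab - 1]
11. n6.ok = 12  [g.lab - 3]
12. n6.off = 4  [4]
13. n2.val = 17  [B.tag + 18]
14. n2.ok = 16  [B.acc + 9]
15. n2.off = 9  [C₁.off + 5]
16. n8.fin = 9  [(if D₀.fin then C.ok else C.off) - 7]
17. n8.val = 15  [(if D₀.fin then C.val else C.ok) - 2]
18. n9.cnt = true  [terminal]
19. n8.env = "zv"  ["zv"]
20. n10.fin = false  [C.off > 9]
21. n11.off = -4  [-4]
22. n11.ok = 1  [1]
23. n12.mk = 17  [terminal]
24. n13.live = 29  [terminal]
25. n14.lab = 7  [terminal]
26. n11.env = 22  [a.live - 7]
27. n15.live = 12  [terminal]
28. n10.live = 14  [a.live * 2 - 10]
29. n10.ok = "qn"  ["qn"]
30. n10.pre = -3  [a.live + E.env - 37]
31. n1.live = -8  [(if D₀.fin then C.val else C.off) - 25]
32. n1.ok = "uw"  ["uw"]
33. n1.pre = 28  [(if D₀.fin then C.val else C.off) + 11]
34. n0.hot = false  [D.live > -8]
35. n0.wid = "mw"  ["mw"]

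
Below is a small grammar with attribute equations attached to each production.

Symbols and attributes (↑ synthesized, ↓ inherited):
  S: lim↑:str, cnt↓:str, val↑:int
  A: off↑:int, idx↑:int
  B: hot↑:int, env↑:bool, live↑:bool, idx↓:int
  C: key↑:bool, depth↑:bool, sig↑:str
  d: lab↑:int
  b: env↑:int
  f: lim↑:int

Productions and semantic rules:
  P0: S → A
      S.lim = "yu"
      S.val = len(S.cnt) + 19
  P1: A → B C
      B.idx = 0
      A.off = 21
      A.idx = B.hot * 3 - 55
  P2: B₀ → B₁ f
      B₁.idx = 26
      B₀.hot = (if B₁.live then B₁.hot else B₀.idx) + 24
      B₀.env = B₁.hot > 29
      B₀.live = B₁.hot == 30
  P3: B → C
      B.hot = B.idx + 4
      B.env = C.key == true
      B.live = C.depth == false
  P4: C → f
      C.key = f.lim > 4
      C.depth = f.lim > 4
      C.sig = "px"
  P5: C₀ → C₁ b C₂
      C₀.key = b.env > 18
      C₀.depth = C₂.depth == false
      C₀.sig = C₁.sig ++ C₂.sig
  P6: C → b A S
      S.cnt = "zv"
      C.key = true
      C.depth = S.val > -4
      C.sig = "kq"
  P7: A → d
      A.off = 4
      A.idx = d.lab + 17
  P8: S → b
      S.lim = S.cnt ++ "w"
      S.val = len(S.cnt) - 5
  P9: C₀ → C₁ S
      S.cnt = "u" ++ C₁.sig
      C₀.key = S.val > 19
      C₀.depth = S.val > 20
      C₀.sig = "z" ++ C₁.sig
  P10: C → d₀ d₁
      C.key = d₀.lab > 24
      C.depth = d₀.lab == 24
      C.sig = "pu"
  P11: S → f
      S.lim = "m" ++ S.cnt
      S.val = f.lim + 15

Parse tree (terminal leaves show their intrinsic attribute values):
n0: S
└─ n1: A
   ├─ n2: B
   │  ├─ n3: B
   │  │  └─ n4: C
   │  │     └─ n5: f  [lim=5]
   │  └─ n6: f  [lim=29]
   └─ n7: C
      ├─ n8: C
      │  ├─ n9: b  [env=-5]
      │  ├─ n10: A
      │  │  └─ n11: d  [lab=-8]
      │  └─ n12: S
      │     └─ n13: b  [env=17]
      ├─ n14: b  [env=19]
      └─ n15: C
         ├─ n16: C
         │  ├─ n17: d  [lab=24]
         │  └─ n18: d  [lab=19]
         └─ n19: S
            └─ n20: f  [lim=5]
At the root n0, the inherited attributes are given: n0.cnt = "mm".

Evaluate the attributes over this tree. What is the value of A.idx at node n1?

1. n0.cnt = "mm"  [given at root]
2. n2.idx = 0  [0]
3. n3.idx = 26  [26]
4. n5.lim = 5  [terminal]
5. n4.key = true  [f.lim > 4]
6. n4.depth = true  [f.lim > 4]
7. n4.sig = "px"  ["px"]
8. n3.hot = 30  [B.idx + 4]
9. n3.env = true  [C.key == true]
10. n3.live = false  [C.depth == false]
11. n6.lim = 29  [terminal]
12. n2.hot = 24  [(if B₁.live then B₁.hot else B₀.idx) + 24]
13. n2.env = true  [B₁.hot > 29]
14. n2.live = true  [B₁.hot == 30]
15. n9.env = -5  [terminal]
16. n11.lab = -8  [terminal]
17. n10.off = 4  [4]
18. n10.idx = 9  [d.lab + 17]
19. n12.cnt = "zv"  ["zv"]
20. n13.env = 17  [terminal]
21. n12.lim = "zvw"  [S.cnt ++ "w"]
22. n12.val = -3  [len(S.cnt) - 5]
23. n8.key = true  [true]
24. n8.depth = true  [S.val > -4]
25. n8.sig = "kq"  ["kq"]
26. n14.env = 19  [terminal]
27. n17.lab = 24  [terminal]
28. n18.lab = 19  [terminal]
29. n16.key = false  [d₀.lab > 24]
30. n16.depth = true  [d₀.lab == 24]
31. n16.sig = "pu"  ["pu"]
32. n19.cnt = "upu"  ["u" ++ C₁.sig]
33. n20.lim = 5  [terminal]
34. n19.lim = "mupu"  ["m" ++ S.cnt]
35. n19.val = 20  [f.lim + 15]
36. n15.key = true  [S.val > 19]
37. n15.depth = false  [S.val > 20]
38. n15.sig = "zpu"  ["z" ++ C₁.sig]
39. n7.key = true  [b.env > 18]
40. n7.depth = true  [C₂.depth == false]
41. n7.sig = "kqzpu"  [C₁.sig ++ C₂.sig]
42. n1.off = 21  [21]
43. n1.idx = 17  [B.hot * 3 - 55]
44. n0.lim = "yu"  ["yu"]
45. n0.val = 21  [len(S.cnt) + 19]

17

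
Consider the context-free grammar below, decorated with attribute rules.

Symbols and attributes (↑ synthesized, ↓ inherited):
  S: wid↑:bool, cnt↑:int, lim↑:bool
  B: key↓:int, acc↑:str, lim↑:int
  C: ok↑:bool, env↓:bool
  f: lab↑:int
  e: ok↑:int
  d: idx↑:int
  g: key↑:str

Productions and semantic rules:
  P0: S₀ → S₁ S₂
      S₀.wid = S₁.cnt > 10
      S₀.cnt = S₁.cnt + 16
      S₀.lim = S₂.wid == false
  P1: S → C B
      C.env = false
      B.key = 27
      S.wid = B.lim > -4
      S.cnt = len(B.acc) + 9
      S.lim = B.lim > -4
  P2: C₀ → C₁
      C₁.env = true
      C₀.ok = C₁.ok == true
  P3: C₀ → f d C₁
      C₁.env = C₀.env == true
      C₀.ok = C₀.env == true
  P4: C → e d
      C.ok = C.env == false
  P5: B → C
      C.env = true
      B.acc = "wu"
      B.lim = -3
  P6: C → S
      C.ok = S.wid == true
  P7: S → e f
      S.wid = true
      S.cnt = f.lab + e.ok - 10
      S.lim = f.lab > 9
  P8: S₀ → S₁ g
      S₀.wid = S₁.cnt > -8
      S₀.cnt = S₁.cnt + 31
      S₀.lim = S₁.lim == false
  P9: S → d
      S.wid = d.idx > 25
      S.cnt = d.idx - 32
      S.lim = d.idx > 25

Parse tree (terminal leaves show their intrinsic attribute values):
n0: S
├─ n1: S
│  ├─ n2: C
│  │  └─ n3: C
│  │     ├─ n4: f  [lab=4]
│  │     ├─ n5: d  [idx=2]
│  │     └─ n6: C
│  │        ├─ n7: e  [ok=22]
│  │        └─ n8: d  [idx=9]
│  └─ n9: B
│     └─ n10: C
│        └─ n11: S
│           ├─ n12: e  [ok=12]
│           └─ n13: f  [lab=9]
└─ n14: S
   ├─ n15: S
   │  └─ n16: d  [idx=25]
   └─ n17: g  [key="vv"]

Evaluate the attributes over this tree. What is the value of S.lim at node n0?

false

1. n2.env = false  [false]
2. n3.env = true  [true]
3. n4.lab = 4  [terminal]
4. n5.idx = 2  [terminal]
5. n6.env = true  [C₀.env == true]
6. n7.ok = 22  [terminal]
7. n8.idx = 9  [terminal]
8. n6.ok = false  [C.env == false]
9. n3.ok = true  [C₀.env == true]
10. n2.ok = true  [C₁.ok == true]
11. n9.key = 27  [27]
12. n10.env = true  [true]
13. n12.ok = 12  [terminal]
14. n13.lab = 9  [terminal]
15. n11.wid = true  [true]
16. n11.cnt = 11  [f.lab + e.ok - 10]
17. n11.lim = false  [f.lab > 9]
18. n10.ok = true  [S.wid == true]
19. n9.acc = "wu"  ["wu"]
20. n9.lim = -3  [-3]
21. n1.wid = true  [B.lim > -4]
22. n1.cnt = 11  [len(B.acc) + 9]
23. n1.lim = true  [B.lim > -4]
24. n16.idx = 25  [terminal]
25. n15.wid = false  [d.idx > 25]
26. n15.cnt = -7  [d.idx - 32]
27. n15.lim = false  [d.idx > 25]
28. n17.key = "vv"  [terminal]
29. n14.wid = true  [S₁.cnt > -8]
30. n14.cnt = 24  [S₁.cnt + 31]
31. n14.lim = true  [S₁.lim == false]
32. n0.wid = true  [S₁.cnt > 10]
33. n0.cnt = 27  [S₁.cnt + 16]
34. n0.lim = false  [S₂.wid == false]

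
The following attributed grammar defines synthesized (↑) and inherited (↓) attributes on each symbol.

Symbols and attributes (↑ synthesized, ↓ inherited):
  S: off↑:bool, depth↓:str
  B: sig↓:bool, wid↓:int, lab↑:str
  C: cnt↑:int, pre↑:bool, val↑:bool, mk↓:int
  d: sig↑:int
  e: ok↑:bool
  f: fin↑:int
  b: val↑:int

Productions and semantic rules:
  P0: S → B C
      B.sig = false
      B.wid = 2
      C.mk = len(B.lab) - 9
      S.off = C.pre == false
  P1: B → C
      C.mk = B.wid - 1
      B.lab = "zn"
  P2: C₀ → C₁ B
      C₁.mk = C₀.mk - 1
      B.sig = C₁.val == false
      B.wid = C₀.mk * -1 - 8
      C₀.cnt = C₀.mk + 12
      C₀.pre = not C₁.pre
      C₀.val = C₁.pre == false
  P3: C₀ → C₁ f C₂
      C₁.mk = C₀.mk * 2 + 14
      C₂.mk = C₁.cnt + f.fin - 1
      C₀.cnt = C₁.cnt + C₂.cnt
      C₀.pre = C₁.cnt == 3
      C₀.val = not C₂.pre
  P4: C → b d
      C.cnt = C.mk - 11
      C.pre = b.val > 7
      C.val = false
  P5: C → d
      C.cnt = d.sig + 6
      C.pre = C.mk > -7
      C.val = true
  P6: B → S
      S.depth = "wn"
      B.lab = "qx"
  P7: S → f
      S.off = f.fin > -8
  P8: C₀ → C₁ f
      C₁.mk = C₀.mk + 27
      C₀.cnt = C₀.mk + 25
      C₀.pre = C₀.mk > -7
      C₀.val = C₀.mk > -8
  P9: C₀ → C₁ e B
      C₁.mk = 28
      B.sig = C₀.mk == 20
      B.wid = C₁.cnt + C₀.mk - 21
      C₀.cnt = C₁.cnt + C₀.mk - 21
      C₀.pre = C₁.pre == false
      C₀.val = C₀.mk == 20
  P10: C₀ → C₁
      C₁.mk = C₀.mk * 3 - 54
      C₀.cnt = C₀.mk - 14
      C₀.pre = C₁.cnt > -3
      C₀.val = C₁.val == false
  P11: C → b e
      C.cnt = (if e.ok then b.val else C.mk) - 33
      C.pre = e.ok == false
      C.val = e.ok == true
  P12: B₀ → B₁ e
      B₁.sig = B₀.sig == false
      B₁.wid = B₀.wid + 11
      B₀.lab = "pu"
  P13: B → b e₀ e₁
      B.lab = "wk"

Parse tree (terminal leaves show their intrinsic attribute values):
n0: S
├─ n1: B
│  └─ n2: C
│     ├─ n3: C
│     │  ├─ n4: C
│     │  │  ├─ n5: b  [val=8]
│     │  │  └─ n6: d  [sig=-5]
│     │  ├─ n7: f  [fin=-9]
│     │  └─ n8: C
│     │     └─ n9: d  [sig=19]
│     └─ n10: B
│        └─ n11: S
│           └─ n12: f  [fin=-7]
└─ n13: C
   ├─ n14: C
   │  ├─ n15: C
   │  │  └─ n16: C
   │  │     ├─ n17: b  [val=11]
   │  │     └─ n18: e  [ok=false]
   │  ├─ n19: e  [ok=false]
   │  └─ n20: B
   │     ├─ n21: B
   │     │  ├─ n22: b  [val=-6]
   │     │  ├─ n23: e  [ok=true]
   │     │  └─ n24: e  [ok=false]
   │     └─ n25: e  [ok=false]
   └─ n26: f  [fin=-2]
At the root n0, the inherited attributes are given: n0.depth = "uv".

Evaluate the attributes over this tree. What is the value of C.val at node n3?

1. n0.depth = "uv"  [given at root]
2. n1.sig = false  [false]
3. n1.wid = 2  [2]
4. n2.mk = 1  [B.wid - 1]
5. n3.mk = 0  [C₀.mk - 1]
6. n4.mk = 14  [C₀.mk * 2 + 14]
7. n5.val = 8  [terminal]
8. n6.sig = -5  [terminal]
9. n4.cnt = 3  [C.mk - 11]
10. n4.pre = true  [b.val > 7]
11. n4.val = false  [false]
12. n7.fin = -9  [terminal]
13. n8.mk = -7  [C₁.cnt + f.fin - 1]
14. n9.sig = 19  [terminal]
15. n8.cnt = 25  [d.sig + 6]
16. n8.pre = false  [C.mk > -7]
17. n8.val = true  [true]
18. n3.cnt = 28  [C₁.cnt + C₂.cnt]
19. n3.pre = true  [C₁.cnt == 3]
20. n3.val = true  [not C₂.pre]
21. n10.sig = false  [C₁.val == false]
22. n10.wid = -9  [C₀.mk * -1 - 8]
23. n11.depth = "wn"  ["wn"]
24. n12.fin = -7  [terminal]
25. n11.off = true  [f.fin > -8]
26. n10.lab = "qx"  ["qx"]
27. n2.cnt = 13  [C₀.mk + 12]
28. n2.pre = false  [not C₁.pre]
29. n2.val = false  [C₁.pre == false]
30. n1.lab = "zn"  ["zn"]
31. n13.mk = -7  [len(B.lab) - 9]
32. n14.mk = 20  [C₀.mk + 27]
33. n15.mk = 28  [28]
34. n16.mk = 30  [C₀.mk * 3 - 54]
35. n17.val = 11  [terminal]
36. n18.ok = false  [terminal]
37. n16.cnt = -3  [(if e.ok then b.val else C.mk) - 33]
38. n16.pre = true  [e.ok == false]
39. n16.val = false  [e.ok == true]
40. n15.cnt = 14  [C₀.mk - 14]
41. n15.pre = false  [C₁.cnt > -3]
42. n15.val = true  [C₁.val == false]
43. n19.ok = false  [terminal]
44. n20.sig = true  [C₀.mk == 20]
45. n20.wid = 13  [C₁.cnt + C₀.mk - 21]
46. n21.sig = false  [B₀.sig == false]
47. n21.wid = 24  [B₀.wid + 11]
48. n22.val = -6  [terminal]
49. n23.ok = true  [terminal]
50. n24.ok = false  [terminal]
51. n21.lab = "wk"  ["wk"]
52. n25.ok = false  [terminal]
53. n20.lab = "pu"  ["pu"]
54. n14.cnt = 13  [C₁.cnt + C₀.mk - 21]
55. n14.pre = true  [C₁.pre == false]
56. n14.val = true  [C₀.mk == 20]
57. n26.fin = -2  [terminal]
58. n13.cnt = 18  [C₀.mk + 25]
59. n13.pre = false  [C₀.mk > -7]
60. n13.val = true  [C₀.mk > -8]
61. n0.off = true  [C.pre == false]

true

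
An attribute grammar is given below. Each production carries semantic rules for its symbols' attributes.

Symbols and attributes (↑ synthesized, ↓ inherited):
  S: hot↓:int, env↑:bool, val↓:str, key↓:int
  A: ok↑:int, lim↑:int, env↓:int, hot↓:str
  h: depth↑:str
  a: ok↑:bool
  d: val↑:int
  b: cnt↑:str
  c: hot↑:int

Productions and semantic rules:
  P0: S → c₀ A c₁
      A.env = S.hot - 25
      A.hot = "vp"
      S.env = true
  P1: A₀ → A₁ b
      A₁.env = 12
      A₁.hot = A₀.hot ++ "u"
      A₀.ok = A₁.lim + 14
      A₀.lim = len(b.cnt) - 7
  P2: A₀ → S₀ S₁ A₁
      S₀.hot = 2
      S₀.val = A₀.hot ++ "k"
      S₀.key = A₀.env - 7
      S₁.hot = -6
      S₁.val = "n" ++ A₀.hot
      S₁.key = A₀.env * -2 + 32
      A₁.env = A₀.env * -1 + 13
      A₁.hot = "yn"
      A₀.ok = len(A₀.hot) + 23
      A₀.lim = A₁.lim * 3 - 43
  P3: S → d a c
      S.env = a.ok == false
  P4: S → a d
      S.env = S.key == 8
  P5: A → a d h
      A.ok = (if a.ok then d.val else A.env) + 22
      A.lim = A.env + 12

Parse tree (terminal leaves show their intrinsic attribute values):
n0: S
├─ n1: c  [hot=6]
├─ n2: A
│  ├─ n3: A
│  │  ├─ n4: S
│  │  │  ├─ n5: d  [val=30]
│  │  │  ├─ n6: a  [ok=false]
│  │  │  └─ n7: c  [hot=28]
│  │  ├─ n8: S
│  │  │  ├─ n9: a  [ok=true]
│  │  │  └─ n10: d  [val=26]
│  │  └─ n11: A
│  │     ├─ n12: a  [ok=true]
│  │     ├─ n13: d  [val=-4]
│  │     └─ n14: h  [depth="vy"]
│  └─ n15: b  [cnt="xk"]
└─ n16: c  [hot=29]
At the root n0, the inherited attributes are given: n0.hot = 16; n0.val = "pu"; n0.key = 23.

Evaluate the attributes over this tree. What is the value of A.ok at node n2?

10

1. n0.hot = 16  [given at root]
2. n0.val = "pu"  [given at root]
3. n0.key = 23  [given at root]
4. n1.hot = 6  [terminal]
5. n2.env = -9  [S.hot - 25]
6. n2.hot = "vp"  ["vp"]
7. n3.env = 12  [12]
8. n3.hot = "vpu"  [A₀.hot ++ "u"]
9. n4.hot = 2  [2]
10. n4.val = "vpuk"  [A₀.hot ++ "k"]
11. n4.key = 5  [A₀.env - 7]
12. n5.val = 30  [terminal]
13. n6.ok = false  [terminal]
14. n7.hot = 28  [terminal]
15. n4.env = true  [a.ok == false]
16. n8.hot = -6  [-6]
17. n8.val = "nvpu"  ["n" ++ A₀.hot]
18. n8.key = 8  [A₀.env * -2 + 32]
19. n9.ok = true  [terminal]
20. n10.val = 26  [terminal]
21. n8.env = true  [S.key == 8]
22. n11.env = 1  [A₀.env * -1 + 13]
23. n11.hot = "yn"  ["yn"]
24. n12.ok = true  [terminal]
25. n13.val = -4  [terminal]
26. n14.depth = "vy"  [terminal]
27. n11.ok = 18  [(if a.ok then d.val else A.env) + 22]
28. n11.lim = 13  [A.env + 12]
29. n3.ok = 26  [len(A₀.hot) + 23]
30. n3.lim = -4  [A₁.lim * 3 - 43]
31. n15.cnt = "xk"  [terminal]
32. n2.ok = 10  [A₁.lim + 14]
33. n2.lim = -5  [len(b.cnt) - 7]
34. n16.hot = 29  [terminal]
35. n0.env = true  [true]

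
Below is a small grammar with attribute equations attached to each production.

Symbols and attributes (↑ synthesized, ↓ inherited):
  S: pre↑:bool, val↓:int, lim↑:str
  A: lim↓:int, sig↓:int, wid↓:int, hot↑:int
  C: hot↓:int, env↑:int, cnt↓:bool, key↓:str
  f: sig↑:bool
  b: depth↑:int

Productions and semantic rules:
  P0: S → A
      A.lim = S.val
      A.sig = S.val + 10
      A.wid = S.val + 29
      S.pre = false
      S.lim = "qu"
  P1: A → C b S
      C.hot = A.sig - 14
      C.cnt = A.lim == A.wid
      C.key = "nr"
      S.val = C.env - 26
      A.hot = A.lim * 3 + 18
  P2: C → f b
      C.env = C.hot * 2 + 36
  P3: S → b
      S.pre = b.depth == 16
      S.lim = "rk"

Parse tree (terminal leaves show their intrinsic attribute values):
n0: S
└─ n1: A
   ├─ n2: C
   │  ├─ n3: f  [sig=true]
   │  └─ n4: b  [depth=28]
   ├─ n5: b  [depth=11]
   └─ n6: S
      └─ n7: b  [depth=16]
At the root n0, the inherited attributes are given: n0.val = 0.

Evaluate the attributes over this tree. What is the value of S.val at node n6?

2

1. n0.val = 0  [given at root]
2. n1.lim = 0  [S.val]
3. n1.sig = 10  [S.val + 10]
4. n1.wid = 29  [S.val + 29]
5. n2.hot = -4  [A.sig - 14]
6. n2.cnt = false  [A.lim == A.wid]
7. n2.key = "nr"  ["nr"]
8. n3.sig = true  [terminal]
9. n4.depth = 28  [terminal]
10. n2.env = 28  [C.hot * 2 + 36]
11. n5.depth = 11  [terminal]
12. n6.val = 2  [C.env - 26]
13. n7.depth = 16  [terminal]
14. n6.pre = true  [b.depth == 16]
15. n6.lim = "rk"  ["rk"]
16. n1.hot = 18  [A.lim * 3 + 18]
17. n0.pre = false  [false]
18. n0.lim = "qu"  ["qu"]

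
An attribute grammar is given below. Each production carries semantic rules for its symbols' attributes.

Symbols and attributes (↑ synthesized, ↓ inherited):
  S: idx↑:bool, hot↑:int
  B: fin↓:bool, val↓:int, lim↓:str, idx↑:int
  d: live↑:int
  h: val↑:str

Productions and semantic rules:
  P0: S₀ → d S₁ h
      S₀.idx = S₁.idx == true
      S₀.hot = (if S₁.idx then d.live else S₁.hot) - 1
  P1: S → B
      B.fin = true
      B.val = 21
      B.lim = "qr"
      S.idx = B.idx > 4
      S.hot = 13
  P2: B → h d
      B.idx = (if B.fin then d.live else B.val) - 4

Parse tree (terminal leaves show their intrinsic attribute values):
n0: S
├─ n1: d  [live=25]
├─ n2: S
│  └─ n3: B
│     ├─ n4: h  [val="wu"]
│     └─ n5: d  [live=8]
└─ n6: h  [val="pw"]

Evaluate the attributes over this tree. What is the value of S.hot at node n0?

1. n1.live = 25  [terminal]
2. n3.fin = true  [true]
3. n3.val = 21  [21]
4. n3.lim = "qr"  ["qr"]
5. n4.val = "wu"  [terminal]
6. n5.live = 8  [terminal]
7. n3.idx = 4  [(if B.fin then d.live else B.val) - 4]
8. n2.idx = false  [B.idx > 4]
9. n2.hot = 13  [13]
10. n6.val = "pw"  [terminal]
11. n0.idx = false  [S₁.idx == true]
12. n0.hot = 12  [(if S₁.idx then d.live else S₁.hot) - 1]

12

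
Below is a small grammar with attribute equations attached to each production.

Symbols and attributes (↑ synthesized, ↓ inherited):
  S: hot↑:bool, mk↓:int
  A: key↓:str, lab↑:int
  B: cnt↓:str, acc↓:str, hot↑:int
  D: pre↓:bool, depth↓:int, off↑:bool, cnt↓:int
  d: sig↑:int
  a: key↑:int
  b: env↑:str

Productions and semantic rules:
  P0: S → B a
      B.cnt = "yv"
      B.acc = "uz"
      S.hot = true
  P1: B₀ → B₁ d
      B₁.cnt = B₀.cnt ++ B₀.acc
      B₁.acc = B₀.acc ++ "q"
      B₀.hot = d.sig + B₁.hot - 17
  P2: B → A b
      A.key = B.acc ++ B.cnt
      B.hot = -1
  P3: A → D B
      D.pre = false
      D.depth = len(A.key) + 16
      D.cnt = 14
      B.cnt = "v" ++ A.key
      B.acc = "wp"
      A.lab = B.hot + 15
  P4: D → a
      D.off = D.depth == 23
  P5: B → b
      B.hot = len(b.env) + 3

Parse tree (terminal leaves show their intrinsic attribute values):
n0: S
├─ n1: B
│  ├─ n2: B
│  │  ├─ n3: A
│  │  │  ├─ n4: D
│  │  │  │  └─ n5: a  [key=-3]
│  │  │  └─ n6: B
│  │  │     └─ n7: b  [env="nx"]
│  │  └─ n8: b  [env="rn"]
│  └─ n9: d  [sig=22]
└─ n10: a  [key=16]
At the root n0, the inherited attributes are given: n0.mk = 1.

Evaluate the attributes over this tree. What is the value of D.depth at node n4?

1. n0.mk = 1  [given at root]
2. n1.cnt = "yv"  ["yv"]
3. n1.acc = "uz"  ["uz"]
4. n2.cnt = "yvuz"  [B₀.cnt ++ B₀.acc]
5. n2.acc = "uzq"  [B₀.acc ++ "q"]
6. n3.key = "uzqyvuz"  [B.acc ++ B.cnt]
7. n4.pre = false  [false]
8. n4.depth = 23  [len(A.key) + 16]
9. n4.cnt = 14  [14]
10. n5.key = -3  [terminal]
11. n4.off = true  [D.depth == 23]
12. n6.cnt = "vuzqyvuz"  ["v" ++ A.key]
13. n6.acc = "wp"  ["wp"]
14. n7.env = "nx"  [terminal]
15. n6.hot = 5  [len(b.env) + 3]
16. n3.lab = 20  [B.hot + 15]
17. n8.env = "rn"  [terminal]
18. n2.hot = -1  [-1]
19. n9.sig = 22  [terminal]
20. n1.hot = 4  [d.sig + B₁.hot - 17]
21. n10.key = 16  [terminal]
22. n0.hot = true  [true]

23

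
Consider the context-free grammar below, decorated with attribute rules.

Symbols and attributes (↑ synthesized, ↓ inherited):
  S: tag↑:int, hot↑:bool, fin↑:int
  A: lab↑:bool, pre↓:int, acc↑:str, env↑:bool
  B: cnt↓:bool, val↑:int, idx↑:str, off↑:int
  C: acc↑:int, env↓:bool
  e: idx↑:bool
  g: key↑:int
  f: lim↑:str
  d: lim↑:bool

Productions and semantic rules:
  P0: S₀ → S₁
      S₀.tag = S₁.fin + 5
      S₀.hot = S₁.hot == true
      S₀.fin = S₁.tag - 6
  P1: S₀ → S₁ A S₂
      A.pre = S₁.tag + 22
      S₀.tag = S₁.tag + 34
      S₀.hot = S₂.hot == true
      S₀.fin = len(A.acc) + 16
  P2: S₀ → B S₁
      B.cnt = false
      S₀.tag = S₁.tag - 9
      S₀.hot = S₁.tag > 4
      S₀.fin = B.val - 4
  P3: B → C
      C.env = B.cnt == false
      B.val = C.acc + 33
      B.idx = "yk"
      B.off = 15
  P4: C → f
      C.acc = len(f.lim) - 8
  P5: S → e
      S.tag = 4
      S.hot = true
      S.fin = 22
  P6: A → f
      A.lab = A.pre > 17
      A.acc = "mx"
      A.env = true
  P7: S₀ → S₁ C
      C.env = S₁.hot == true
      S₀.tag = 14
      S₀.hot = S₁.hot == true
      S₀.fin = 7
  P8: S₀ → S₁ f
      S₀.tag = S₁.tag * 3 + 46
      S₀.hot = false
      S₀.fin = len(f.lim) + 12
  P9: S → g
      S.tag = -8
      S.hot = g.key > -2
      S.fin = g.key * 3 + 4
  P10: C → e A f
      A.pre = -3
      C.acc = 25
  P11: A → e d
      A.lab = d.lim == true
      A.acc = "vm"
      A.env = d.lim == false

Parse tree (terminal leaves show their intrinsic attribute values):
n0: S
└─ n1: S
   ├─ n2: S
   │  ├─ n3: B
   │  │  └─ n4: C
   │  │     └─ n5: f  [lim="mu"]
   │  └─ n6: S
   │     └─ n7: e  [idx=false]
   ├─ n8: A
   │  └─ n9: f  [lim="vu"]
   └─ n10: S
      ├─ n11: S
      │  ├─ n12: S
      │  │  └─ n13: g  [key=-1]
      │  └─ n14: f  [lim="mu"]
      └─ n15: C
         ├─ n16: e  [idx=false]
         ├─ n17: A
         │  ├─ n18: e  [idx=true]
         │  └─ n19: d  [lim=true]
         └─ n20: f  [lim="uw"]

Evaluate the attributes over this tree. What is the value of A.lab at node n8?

1. n3.cnt = false  [false]
2. n4.env = true  [B.cnt == false]
3. n5.lim = "mu"  [terminal]
4. n4.acc = -6  [len(f.lim) - 8]
5. n3.val = 27  [C.acc + 33]
6. n3.idx = "yk"  ["yk"]
7. n3.off = 15  [15]
8. n7.idx = false  [terminal]
9. n6.tag = 4  [4]
10. n6.hot = true  [true]
11. n6.fin = 22  [22]
12. n2.tag = -5  [S₁.tag - 9]
13. n2.hot = false  [S₁.tag > 4]
14. n2.fin = 23  [B.val - 4]
15. n8.pre = 17  [S₁.tag + 22]
16. n9.lim = "vu"  [terminal]
17. n8.lab = false  [A.pre > 17]
18. n8.acc = "mx"  ["mx"]
19. n8.env = true  [true]
20. n13.key = -1  [terminal]
21. n12.tag = -8  [-8]
22. n12.hot = true  [g.key > -2]
23. n12.fin = 1  [g.key * 3 + 4]
24. n14.lim = "mu"  [terminal]
25. n11.tag = 22  [S₁.tag * 3 + 46]
26. n11.hot = false  [false]
27. n11.fin = 14  [len(f.lim) + 12]
28. n15.env = false  [S₁.hot == true]
29. n16.idx = false  [terminal]
30. n17.pre = -3  [-3]
31. n18.idx = true  [terminal]
32. n19.lim = true  [terminal]
33. n17.lab = true  [d.lim == true]
34. n17.acc = "vm"  ["vm"]
35. n17.env = false  [d.lim == false]
36. n20.lim = "uw"  [terminal]
37. n15.acc = 25  [25]
38. n10.tag = 14  [14]
39. n10.hot = false  [S₁.hot == true]
40. n10.fin = 7  [7]
41. n1.tag = 29  [S₁.tag + 34]
42. n1.hot = false  [S₂.hot == true]
43. n1.fin = 18  [len(A.acc) + 16]
44. n0.tag = 23  [S₁.fin + 5]
45. n0.hot = false  [S₁.hot == true]
46. n0.fin = 23  [S₁.tag - 6]

false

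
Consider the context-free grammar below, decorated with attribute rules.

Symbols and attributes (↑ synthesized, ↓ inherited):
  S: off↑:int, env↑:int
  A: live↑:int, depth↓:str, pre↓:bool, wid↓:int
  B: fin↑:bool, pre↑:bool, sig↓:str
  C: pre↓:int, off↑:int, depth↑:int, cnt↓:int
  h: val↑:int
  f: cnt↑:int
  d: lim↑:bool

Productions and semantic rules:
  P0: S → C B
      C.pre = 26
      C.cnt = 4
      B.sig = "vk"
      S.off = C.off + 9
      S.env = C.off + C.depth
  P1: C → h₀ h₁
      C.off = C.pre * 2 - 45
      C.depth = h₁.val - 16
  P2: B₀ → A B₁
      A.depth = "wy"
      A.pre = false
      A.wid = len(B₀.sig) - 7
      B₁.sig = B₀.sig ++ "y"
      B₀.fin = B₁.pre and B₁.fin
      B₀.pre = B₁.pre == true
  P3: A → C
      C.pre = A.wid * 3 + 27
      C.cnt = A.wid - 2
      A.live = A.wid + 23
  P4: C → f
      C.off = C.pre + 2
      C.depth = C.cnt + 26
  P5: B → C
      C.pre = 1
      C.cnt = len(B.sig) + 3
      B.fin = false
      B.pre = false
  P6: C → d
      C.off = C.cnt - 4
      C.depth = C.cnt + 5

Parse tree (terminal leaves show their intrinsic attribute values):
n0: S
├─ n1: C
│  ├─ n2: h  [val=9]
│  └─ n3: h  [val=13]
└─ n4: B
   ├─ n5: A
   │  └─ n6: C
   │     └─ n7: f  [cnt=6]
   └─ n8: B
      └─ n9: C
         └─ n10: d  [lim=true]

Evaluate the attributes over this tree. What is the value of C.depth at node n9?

1. n1.pre = 26  [26]
2. n1.cnt = 4  [4]
3. n2.val = 9  [terminal]
4. n3.val = 13  [terminal]
5. n1.off = 7  [C.pre * 2 - 45]
6. n1.depth = -3  [h₁.val - 16]
7. n4.sig = "vk"  ["vk"]
8. n5.depth = "wy"  ["wy"]
9. n5.pre = false  [false]
10. n5.wid = -5  [len(B₀.sig) - 7]
11. n6.pre = 12  [A.wid * 3 + 27]
12. n6.cnt = -7  [A.wid - 2]
13. n7.cnt = 6  [terminal]
14. n6.off = 14  [C.pre + 2]
15. n6.depth = 19  [C.cnt + 26]
16. n5.live = 18  [A.wid + 23]
17. n8.sig = "vky"  [B₀.sig ++ "y"]
18. n9.pre = 1  [1]
19. n9.cnt = 6  [len(B.sig) + 3]
20. n10.lim = true  [terminal]
21. n9.off = 2  [C.cnt - 4]
22. n9.depth = 11  [C.cnt + 5]
23. n8.fin = false  [false]
24. n8.pre = false  [false]
25. n4.fin = false  [B₁.pre and B₁.fin]
26. n4.pre = false  [B₁.pre == true]
27. n0.off = 16  [C.off + 9]
28. n0.env = 4  [C.off + C.depth]

11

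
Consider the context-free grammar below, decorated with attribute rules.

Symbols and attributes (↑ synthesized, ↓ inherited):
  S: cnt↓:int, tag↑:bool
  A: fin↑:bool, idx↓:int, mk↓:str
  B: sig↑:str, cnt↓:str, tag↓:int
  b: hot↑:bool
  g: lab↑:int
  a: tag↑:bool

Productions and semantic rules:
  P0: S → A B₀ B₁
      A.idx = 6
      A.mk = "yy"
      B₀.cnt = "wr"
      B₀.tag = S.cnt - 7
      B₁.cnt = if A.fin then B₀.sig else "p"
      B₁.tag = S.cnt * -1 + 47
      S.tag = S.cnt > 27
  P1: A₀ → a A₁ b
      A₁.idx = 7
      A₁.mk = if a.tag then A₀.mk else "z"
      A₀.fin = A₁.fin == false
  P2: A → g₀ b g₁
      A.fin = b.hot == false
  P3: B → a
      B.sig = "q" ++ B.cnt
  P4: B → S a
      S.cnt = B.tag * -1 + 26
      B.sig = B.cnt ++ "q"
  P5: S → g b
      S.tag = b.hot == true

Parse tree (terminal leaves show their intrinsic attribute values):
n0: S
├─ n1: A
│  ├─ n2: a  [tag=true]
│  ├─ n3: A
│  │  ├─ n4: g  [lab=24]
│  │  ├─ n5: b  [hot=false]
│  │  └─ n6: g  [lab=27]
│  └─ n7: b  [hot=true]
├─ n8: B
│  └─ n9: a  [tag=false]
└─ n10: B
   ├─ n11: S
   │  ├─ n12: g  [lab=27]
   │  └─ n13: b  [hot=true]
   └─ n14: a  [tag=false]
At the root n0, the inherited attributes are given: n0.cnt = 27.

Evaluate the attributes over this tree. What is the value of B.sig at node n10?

"pq"

1. n0.cnt = 27  [given at root]
2. n1.idx = 6  [6]
3. n1.mk = "yy"  ["yy"]
4. n2.tag = true  [terminal]
5. n3.idx = 7  [7]
6. n3.mk = "yy"  [if a.tag then A₀.mk else "z"]
7. n4.lab = 24  [terminal]
8. n5.hot = false  [terminal]
9. n6.lab = 27  [terminal]
10. n3.fin = true  [b.hot == false]
11. n7.hot = true  [terminal]
12. n1.fin = false  [A₁.fin == false]
13. n8.cnt = "wr"  ["wr"]
14. n8.tag = 20  [S.cnt - 7]
15. n9.tag = false  [terminal]
16. n8.sig = "qwr"  ["q" ++ B.cnt]
17. n10.cnt = "p"  [if A.fin then B₀.sig else "p"]
18. n10.tag = 20  [S.cnt * -1 + 47]
19. n11.cnt = 6  [B.tag * -1 + 26]
20. n12.lab = 27  [terminal]
21. n13.hot = true  [terminal]
22. n11.tag = true  [b.hot == true]
23. n14.tag = false  [terminal]
24. n10.sig = "pq"  [B.cnt ++ "q"]
25. n0.tag = false  [S.cnt > 27]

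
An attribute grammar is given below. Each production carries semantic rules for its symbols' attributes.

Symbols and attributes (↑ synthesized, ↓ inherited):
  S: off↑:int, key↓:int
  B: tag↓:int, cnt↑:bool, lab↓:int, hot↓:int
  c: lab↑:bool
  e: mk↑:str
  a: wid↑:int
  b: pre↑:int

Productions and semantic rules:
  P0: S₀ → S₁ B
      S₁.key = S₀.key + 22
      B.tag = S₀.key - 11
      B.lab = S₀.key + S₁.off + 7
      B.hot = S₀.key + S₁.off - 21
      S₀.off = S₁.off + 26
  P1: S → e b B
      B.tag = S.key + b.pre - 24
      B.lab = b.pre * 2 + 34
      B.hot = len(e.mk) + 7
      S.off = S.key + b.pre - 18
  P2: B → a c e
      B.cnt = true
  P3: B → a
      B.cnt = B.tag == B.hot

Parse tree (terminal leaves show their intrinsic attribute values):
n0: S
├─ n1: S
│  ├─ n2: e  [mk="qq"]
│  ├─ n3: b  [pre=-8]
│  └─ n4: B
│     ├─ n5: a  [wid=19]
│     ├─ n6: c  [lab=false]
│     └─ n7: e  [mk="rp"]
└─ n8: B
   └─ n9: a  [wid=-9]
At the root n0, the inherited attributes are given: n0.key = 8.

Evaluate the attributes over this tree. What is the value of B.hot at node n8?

1. n0.key = 8  [given at root]
2. n1.key = 30  [S₀.key + 22]
3. n2.mk = "qq"  [terminal]
4. n3.pre = -8  [terminal]
5. n4.tag = -2  [S.key + b.pre - 24]
6. n4.lab = 18  [b.pre * 2 + 34]
7. n4.hot = 9  [len(e.mk) + 7]
8. n5.wid = 19  [terminal]
9. n6.lab = false  [terminal]
10. n7.mk = "rp"  [terminal]
11. n4.cnt = true  [true]
12. n1.off = 4  [S.key + b.pre - 18]
13. n8.tag = -3  [S₀.key - 11]
14. n8.lab = 19  [S₀.key + S₁.off + 7]
15. n8.hot = -9  [S₀.key + S₁.off - 21]
16. n9.wid = -9  [terminal]
17. n8.cnt = false  [B.tag == B.hot]
18. n0.off = 30  [S₁.off + 26]

-9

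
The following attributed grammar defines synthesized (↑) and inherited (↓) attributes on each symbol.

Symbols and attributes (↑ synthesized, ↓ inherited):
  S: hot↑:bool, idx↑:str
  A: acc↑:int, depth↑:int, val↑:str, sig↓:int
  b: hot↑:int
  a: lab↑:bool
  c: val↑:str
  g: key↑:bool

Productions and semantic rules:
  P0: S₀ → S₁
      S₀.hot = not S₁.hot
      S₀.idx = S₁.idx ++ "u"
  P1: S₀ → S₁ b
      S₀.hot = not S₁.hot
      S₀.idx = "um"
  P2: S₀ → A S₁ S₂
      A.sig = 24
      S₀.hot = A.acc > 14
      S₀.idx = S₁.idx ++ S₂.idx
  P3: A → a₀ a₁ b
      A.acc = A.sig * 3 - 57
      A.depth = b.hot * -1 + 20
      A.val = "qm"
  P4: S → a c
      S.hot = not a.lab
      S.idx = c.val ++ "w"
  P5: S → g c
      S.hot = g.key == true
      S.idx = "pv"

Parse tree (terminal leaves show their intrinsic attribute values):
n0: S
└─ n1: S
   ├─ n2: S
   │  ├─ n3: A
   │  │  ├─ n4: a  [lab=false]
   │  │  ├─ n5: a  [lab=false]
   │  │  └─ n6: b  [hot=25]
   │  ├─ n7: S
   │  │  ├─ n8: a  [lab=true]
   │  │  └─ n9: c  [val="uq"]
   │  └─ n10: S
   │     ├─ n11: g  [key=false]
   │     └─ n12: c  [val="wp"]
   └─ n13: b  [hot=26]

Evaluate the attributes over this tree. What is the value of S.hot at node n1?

false

1. n3.sig = 24  [24]
2. n4.lab = false  [terminal]
3. n5.lab = false  [terminal]
4. n6.hot = 25  [terminal]
5. n3.acc = 15  [A.sig * 3 - 57]
6. n3.depth = -5  [b.hot * -1 + 20]
7. n3.val = "qm"  ["qm"]
8. n8.lab = true  [terminal]
9. n9.val = "uq"  [terminal]
10. n7.hot = false  [not a.lab]
11. n7.idx = "uqw"  [c.val ++ "w"]
12. n11.key = false  [terminal]
13. n12.val = "wp"  [terminal]
14. n10.hot = false  [g.key == true]
15. n10.idx = "pv"  ["pv"]
16. n2.hot = true  [A.acc > 14]
17. n2.idx = "uqwpv"  [S₁.idx ++ S₂.idx]
18. n13.hot = 26  [terminal]
19. n1.hot = false  [not S₁.hot]
20. n1.idx = "um"  ["um"]
21. n0.hot = true  [not S₁.hot]
22. n0.idx = "umu"  [S₁.idx ++ "u"]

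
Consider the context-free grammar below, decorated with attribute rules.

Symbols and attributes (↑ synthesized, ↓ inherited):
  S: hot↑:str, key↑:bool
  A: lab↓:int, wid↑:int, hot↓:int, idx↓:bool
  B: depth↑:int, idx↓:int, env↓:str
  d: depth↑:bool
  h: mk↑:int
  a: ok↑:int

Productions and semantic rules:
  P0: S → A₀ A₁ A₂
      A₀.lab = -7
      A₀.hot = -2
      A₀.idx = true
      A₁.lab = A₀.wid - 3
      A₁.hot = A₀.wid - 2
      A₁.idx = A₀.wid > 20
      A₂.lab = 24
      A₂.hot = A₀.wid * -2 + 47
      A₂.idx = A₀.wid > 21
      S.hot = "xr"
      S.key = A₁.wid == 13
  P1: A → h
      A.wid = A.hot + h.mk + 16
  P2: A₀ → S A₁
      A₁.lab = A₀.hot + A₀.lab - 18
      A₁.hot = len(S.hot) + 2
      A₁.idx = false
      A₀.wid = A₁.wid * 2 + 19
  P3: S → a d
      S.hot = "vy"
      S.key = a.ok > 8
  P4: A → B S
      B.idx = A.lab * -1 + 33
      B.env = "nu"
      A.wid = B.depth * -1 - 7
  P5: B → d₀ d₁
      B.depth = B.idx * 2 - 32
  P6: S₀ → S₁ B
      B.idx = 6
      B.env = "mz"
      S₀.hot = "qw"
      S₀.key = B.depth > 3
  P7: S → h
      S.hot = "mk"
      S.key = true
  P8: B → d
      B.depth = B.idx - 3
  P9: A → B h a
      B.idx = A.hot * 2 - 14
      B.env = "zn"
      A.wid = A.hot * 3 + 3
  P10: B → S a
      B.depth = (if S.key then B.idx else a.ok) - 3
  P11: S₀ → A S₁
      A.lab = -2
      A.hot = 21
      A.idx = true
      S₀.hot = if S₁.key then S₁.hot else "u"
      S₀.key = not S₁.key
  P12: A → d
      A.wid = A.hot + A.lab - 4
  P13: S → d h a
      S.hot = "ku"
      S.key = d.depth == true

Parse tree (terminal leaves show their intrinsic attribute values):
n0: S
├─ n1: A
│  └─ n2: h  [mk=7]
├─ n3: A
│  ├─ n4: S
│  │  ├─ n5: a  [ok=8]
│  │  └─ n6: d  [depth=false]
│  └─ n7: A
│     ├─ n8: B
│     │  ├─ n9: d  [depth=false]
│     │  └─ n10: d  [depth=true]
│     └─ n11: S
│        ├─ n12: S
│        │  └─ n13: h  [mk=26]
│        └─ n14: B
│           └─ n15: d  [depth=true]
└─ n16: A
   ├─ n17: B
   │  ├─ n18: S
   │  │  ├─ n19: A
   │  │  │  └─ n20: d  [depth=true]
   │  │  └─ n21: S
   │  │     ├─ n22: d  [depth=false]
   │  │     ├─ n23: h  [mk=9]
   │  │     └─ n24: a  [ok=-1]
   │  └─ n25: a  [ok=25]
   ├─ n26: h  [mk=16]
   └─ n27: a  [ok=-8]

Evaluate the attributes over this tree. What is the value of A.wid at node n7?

-3

1. n1.lab = -7  [-7]
2. n1.hot = -2  [-2]
3. n1.idx = true  [true]
4. n2.mk = 7  [terminal]
5. n1.wid = 21  [A.hot + h.mk + 16]
6. n3.lab = 18  [A₀.wid - 3]
7. n3.hot = 19  [A₀.wid - 2]
8. n3.idx = true  [A₀.wid > 20]
9. n5.ok = 8  [terminal]
10. n6.depth = false  [terminal]
11. n4.hot = "vy"  ["vy"]
12. n4.key = false  [a.ok > 8]
13. n7.lab = 19  [A₀.hot + A₀.lab - 18]
14. n7.hot = 4  [len(S.hot) + 2]
15. n7.idx = false  [false]
16. n8.idx = 14  [A.lab * -1 + 33]
17. n8.env = "nu"  ["nu"]
18. n9.depth = false  [terminal]
19. n10.depth = true  [terminal]
20. n8.depth = -4  [B.idx * 2 - 32]
21. n13.mk = 26  [terminal]
22. n12.hot = "mk"  ["mk"]
23. n12.key = true  [true]
24. n14.idx = 6  [6]
25. n14.env = "mz"  ["mz"]
26. n15.depth = true  [terminal]
27. n14.depth = 3  [B.idx - 3]
28. n11.hot = "qw"  ["qw"]
29. n11.key = false  [B.depth > 3]
30. n7.wid = -3  [B.depth * -1 - 7]
31. n3.wid = 13  [A₁.wid * 2 + 19]
32. n16.lab = 24  [24]
33. n16.hot = 5  [A₀.wid * -2 + 47]
34. n16.idx = false  [A₀.wid > 21]
35. n17.idx = -4  [A.hot * 2 - 14]
36. n17.env = "zn"  ["zn"]
37. n19.lab = -2  [-2]
38. n19.hot = 21  [21]
39. n19.idx = true  [true]
40. n20.depth = true  [terminal]
41. n19.wid = 15  [A.hot + A.lab - 4]
42. n22.depth = false  [terminal]
43. n23.mk = 9  [terminal]
44. n24.ok = -1  [terminal]
45. n21.hot = "ku"  ["ku"]
46. n21.key = false  [d.depth == true]
47. n18.hot = "u"  [if S₁.key then S₁.hot else "u"]
48. n18.key = true  [not S₁.key]
49. n25.ok = 25  [terminal]
50. n17.depth = -7  [(if S.key then B.idx else a.ok) - 3]
51. n26.mk = 16  [terminal]
52. n27.ok = -8  [terminal]
53. n16.wid = 18  [A.hot * 3 + 3]
54. n0.hot = "xr"  ["xr"]
55. n0.key = true  [A₁.wid == 13]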